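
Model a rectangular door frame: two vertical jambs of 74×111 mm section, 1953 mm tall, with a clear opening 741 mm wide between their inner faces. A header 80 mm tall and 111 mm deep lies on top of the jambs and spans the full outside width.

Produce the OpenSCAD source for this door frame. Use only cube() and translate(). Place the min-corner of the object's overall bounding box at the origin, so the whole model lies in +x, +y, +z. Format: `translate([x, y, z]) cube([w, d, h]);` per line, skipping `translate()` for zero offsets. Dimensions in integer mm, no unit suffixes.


cube([74, 111, 1953]);
translate([815, 0, 0]) cube([74, 111, 1953]);
translate([0, 0, 1953]) cube([889, 111, 80]);


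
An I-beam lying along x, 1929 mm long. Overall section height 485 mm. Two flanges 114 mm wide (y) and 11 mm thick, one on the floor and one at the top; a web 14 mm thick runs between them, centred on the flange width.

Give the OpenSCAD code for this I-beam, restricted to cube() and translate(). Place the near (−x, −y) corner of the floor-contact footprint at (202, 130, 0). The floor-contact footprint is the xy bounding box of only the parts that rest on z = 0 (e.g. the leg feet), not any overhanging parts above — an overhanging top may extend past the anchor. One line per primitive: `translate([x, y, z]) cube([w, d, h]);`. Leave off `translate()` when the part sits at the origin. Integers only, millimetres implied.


translate([202, 130, 0]) cube([1929, 114, 11]);
translate([202, 180, 11]) cube([1929, 14, 463]);
translate([202, 130, 474]) cube([1929, 114, 11]);


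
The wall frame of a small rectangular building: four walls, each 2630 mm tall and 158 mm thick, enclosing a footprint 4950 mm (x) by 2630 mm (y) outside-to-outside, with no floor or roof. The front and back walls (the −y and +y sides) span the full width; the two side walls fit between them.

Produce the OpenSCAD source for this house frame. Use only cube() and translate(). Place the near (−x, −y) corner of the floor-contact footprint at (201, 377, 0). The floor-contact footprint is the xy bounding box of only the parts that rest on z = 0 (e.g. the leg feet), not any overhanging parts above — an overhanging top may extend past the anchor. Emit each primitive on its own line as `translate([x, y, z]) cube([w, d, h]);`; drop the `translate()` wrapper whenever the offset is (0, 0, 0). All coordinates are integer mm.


translate([201, 377, 0]) cube([4950, 158, 2630]);
translate([201, 2849, 0]) cube([4950, 158, 2630]);
translate([201, 535, 0]) cube([158, 2314, 2630]);
translate([4993, 535, 0]) cube([158, 2314, 2630]);


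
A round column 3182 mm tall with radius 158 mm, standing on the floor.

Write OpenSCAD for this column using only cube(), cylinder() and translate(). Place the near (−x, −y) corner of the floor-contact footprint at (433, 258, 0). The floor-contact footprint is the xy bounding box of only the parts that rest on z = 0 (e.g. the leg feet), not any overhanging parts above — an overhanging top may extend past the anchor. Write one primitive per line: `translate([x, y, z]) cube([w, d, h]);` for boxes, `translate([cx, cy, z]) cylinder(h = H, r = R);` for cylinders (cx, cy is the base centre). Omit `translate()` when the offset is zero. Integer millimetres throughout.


translate([591, 416, 0]) cylinder(h = 3182, r = 158);


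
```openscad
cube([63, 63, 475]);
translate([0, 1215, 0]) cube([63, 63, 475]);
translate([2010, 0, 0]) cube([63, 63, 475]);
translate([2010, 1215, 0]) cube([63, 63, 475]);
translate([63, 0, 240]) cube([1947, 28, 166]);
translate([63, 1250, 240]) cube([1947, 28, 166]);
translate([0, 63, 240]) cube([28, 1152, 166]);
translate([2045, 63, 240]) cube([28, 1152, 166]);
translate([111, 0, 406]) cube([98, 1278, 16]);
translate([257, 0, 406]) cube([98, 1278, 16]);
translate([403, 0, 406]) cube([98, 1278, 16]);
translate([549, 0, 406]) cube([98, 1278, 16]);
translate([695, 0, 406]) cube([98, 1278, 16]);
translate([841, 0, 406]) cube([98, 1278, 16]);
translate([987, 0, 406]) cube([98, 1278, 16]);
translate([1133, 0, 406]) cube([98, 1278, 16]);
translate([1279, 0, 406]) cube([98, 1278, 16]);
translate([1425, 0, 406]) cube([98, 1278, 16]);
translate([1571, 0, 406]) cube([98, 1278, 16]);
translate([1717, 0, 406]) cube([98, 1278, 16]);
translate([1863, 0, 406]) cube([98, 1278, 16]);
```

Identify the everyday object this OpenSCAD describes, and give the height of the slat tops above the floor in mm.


A bed frame. The slat-top height is 422 mm.

Four posts, four rails, and a row of slats — a bed frame. Slats sit on the rails at z = 240 + 166 = 406; with slat thickness 16, the top is 422 mm.


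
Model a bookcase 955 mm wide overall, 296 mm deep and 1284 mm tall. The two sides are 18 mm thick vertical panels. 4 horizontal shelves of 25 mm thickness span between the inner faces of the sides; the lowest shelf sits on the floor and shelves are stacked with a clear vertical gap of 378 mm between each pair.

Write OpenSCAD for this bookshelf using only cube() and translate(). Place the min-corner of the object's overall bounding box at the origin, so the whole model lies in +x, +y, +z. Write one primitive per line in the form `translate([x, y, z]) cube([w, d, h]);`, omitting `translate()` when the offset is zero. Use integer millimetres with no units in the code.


cube([18, 296, 1284]);
translate([937, 0, 0]) cube([18, 296, 1284]);
translate([18, 0, 0]) cube([919, 296, 25]);
translate([18, 0, 403]) cube([919, 296, 25]);
translate([18, 0, 806]) cube([919, 296, 25]);
translate([18, 0, 1209]) cube([919, 296, 25]);


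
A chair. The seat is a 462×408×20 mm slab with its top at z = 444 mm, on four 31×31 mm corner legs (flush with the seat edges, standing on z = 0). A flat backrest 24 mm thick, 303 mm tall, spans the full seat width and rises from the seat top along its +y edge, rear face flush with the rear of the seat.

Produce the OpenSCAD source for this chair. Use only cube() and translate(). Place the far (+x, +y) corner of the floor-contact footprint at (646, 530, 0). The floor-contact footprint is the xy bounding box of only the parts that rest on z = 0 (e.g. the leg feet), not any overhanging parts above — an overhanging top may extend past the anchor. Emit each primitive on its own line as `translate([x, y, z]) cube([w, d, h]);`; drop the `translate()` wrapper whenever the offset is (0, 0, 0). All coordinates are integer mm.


translate([184, 122, 424]) cube([462, 408, 20]);
translate([184, 122, 0]) cube([31, 31, 424]);
translate([615, 122, 0]) cube([31, 31, 424]);
translate([184, 499, 0]) cube([31, 31, 424]);
translate([615, 499, 0]) cube([31, 31, 424]);
translate([184, 506, 444]) cube([462, 24, 303]);


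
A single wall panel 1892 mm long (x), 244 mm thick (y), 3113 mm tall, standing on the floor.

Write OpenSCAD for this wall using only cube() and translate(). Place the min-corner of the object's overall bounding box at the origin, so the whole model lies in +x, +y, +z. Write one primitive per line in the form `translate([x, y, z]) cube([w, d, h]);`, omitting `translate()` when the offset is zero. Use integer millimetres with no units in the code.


cube([1892, 244, 3113]);


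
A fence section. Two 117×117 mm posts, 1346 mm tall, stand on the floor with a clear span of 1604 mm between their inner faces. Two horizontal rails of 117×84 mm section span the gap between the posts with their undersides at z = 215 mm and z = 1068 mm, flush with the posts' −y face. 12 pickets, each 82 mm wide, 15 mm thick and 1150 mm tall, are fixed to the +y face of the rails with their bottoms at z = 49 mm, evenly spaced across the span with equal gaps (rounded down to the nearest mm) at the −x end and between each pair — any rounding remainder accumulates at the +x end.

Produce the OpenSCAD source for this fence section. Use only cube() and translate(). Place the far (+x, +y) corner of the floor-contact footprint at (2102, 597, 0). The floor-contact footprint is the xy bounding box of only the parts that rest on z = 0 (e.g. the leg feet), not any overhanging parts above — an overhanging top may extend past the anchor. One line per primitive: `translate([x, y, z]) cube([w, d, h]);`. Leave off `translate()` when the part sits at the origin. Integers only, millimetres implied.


translate([264, 480, 0]) cube([117, 117, 1346]);
translate([1985, 480, 0]) cube([117, 117, 1346]);
translate([381, 480, 215]) cube([1604, 117, 84]);
translate([381, 480, 1068]) cube([1604, 117, 84]);
translate([428, 597, 49]) cube([82, 15, 1150]);
translate([557, 597, 49]) cube([82, 15, 1150]);
translate([686, 597, 49]) cube([82, 15, 1150]);
translate([815, 597, 49]) cube([82, 15, 1150]);
translate([944, 597, 49]) cube([82, 15, 1150]);
translate([1073, 597, 49]) cube([82, 15, 1150]);
translate([1202, 597, 49]) cube([82, 15, 1150]);
translate([1331, 597, 49]) cube([82, 15, 1150]);
translate([1460, 597, 49]) cube([82, 15, 1150]);
translate([1589, 597, 49]) cube([82, 15, 1150]);
translate([1718, 597, 49]) cube([82, 15, 1150]);
translate([1847, 597, 49]) cube([82, 15, 1150]);


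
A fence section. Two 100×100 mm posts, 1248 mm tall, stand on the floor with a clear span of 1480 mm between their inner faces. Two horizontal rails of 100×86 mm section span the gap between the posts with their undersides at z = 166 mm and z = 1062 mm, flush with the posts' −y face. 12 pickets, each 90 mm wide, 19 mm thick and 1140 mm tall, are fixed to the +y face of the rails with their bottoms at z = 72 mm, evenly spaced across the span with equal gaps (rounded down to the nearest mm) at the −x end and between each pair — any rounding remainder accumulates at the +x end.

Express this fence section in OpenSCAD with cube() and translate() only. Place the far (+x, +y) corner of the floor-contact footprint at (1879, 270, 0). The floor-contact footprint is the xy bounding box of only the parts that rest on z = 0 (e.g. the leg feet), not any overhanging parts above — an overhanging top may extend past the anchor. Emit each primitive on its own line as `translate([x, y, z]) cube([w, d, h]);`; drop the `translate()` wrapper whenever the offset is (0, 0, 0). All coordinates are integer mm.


translate([199, 170, 0]) cube([100, 100, 1248]);
translate([1779, 170, 0]) cube([100, 100, 1248]);
translate([299, 170, 166]) cube([1480, 100, 86]);
translate([299, 170, 1062]) cube([1480, 100, 86]);
translate([329, 270, 72]) cube([90, 19, 1140]);
translate([449, 270, 72]) cube([90, 19, 1140]);
translate([569, 270, 72]) cube([90, 19, 1140]);
translate([689, 270, 72]) cube([90, 19, 1140]);
translate([809, 270, 72]) cube([90, 19, 1140]);
translate([929, 270, 72]) cube([90, 19, 1140]);
translate([1049, 270, 72]) cube([90, 19, 1140]);
translate([1169, 270, 72]) cube([90, 19, 1140]);
translate([1289, 270, 72]) cube([90, 19, 1140]);
translate([1409, 270, 72]) cube([90, 19, 1140]);
translate([1529, 270, 72]) cube([90, 19, 1140]);
translate([1649, 270, 72]) cube([90, 19, 1140]);


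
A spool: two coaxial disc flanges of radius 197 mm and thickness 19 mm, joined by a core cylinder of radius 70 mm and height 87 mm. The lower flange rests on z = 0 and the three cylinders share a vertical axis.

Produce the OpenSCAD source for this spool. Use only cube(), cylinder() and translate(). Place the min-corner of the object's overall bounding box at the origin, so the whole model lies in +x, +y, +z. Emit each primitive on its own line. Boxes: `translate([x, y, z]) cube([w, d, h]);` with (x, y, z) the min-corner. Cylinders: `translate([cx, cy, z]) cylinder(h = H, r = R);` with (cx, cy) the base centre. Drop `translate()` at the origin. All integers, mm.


translate([197, 197, 0]) cylinder(h = 19, r = 197);
translate([197, 197, 19]) cylinder(h = 87, r = 70);
translate([197, 197, 106]) cylinder(h = 19, r = 197);


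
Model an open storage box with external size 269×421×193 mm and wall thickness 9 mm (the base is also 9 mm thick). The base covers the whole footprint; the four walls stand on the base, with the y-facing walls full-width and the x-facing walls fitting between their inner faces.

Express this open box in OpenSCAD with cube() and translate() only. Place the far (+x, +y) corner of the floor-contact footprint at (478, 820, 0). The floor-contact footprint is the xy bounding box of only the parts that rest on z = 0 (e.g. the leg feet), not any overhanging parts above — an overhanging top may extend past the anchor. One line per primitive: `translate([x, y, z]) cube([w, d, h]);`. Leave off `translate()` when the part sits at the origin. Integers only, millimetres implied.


translate([209, 399, 0]) cube([269, 421, 9]);
translate([209, 399, 9]) cube([269, 9, 184]);
translate([209, 811, 9]) cube([269, 9, 184]);
translate([209, 408, 9]) cube([9, 403, 184]);
translate([469, 408, 9]) cube([9, 403, 184]);


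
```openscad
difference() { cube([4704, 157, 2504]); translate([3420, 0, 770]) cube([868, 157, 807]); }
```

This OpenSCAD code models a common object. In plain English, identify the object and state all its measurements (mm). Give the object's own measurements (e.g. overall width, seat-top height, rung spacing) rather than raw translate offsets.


A wall 4704 mm long (x), 157 mm thick (y), 2504 mm tall, with a rectangular window opening cut through it. The opening is 868 mm wide and 807 mm tall; its sill is at z = 770 mm and its near (−x) edge is 3420 mm from the wall's −x end. The opening passes through the full wall thickness.


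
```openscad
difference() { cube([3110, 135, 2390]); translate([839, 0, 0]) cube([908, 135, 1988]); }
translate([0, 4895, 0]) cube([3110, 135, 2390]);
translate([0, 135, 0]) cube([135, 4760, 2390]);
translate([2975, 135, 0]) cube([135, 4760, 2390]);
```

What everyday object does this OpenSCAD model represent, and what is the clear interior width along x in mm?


A single room. The interior width is 2840 mm.

Four walls enclosing a rectangle with a door in the front wall — a room. Outside width 3110 minus two 135 mm walls gives 2840 mm.


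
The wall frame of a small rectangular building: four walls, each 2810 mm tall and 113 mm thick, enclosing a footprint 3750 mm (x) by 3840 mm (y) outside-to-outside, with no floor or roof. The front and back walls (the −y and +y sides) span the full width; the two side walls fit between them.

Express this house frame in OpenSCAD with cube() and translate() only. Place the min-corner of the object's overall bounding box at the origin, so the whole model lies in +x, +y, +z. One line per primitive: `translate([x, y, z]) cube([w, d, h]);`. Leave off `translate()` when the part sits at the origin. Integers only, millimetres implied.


cube([3750, 113, 2810]);
translate([0, 3727, 0]) cube([3750, 113, 2810]);
translate([0, 113, 0]) cube([113, 3614, 2810]);
translate([3637, 113, 0]) cube([113, 3614, 2810]);


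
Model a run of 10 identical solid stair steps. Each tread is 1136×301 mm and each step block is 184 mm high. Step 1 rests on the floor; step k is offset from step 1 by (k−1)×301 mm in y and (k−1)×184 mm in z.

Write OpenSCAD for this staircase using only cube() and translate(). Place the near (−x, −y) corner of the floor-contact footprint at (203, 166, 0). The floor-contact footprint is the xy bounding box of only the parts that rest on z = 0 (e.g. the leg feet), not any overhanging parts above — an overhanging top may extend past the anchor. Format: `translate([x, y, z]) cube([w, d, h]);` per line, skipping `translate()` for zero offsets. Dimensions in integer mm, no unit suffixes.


translate([203, 166, 0]) cube([1136, 301, 184]);
translate([203, 467, 184]) cube([1136, 301, 184]);
translate([203, 768, 368]) cube([1136, 301, 184]);
translate([203, 1069, 552]) cube([1136, 301, 184]);
translate([203, 1370, 736]) cube([1136, 301, 184]);
translate([203, 1671, 920]) cube([1136, 301, 184]);
translate([203, 1972, 1104]) cube([1136, 301, 184]);
translate([203, 2273, 1288]) cube([1136, 301, 184]);
translate([203, 2574, 1472]) cube([1136, 301, 184]);
translate([203, 2875, 1656]) cube([1136, 301, 184]);


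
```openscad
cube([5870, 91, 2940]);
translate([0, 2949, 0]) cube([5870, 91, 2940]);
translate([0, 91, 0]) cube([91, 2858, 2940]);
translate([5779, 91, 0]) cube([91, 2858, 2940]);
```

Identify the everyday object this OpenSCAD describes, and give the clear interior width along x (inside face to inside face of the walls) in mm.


A house (or room) frame. The interior width is 5688 mm.

Four 2940 mm walls enclosing a rectangle with no floor or roof — a room or house frame. Outside width is 5870 mm and wall thickness is 91 mm, so the interior width is 5870 − 2 × 91 = 5688 mm.


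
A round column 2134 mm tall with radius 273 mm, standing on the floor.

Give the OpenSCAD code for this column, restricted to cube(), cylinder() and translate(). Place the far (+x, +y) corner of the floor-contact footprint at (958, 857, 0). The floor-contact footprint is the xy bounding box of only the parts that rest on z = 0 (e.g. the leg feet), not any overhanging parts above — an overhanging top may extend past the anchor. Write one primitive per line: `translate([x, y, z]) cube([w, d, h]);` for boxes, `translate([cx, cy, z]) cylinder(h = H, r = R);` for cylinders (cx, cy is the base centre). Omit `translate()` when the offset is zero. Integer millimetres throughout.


translate([685, 584, 0]) cylinder(h = 2134, r = 273);


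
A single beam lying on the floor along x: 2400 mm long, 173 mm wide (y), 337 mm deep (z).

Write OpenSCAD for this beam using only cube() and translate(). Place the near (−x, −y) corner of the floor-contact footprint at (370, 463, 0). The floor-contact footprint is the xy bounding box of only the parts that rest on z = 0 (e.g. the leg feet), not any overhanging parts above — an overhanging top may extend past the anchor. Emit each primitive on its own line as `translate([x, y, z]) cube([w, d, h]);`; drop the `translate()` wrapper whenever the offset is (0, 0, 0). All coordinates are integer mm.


translate([370, 463, 0]) cube([2400, 173, 337]);


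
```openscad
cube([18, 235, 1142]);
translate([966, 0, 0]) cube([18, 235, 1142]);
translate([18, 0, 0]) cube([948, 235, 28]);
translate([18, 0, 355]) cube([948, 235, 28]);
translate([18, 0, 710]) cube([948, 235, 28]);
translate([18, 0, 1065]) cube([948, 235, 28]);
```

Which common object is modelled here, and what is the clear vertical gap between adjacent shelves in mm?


A bookshelf. The clear shelf gap is 327 mm.

Two tall side panels with 4 horizontal boards between them — a bookshelf. The first two shelf undersides are at z = 0 and z = 355; with shelf thickness 28, the clear gap is 355 − 0 − 28 = 327 mm.


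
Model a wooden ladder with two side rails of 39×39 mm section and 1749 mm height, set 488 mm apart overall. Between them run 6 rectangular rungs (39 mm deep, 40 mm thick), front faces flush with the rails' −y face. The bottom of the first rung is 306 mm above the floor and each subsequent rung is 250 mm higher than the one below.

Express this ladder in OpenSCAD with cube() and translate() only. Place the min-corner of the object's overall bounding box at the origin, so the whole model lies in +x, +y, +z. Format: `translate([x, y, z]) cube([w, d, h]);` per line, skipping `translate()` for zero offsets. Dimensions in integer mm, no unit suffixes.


cube([39, 39, 1749]);
translate([449, 0, 0]) cube([39, 39, 1749]);
translate([39, 0, 306]) cube([410, 39, 40]);
translate([39, 0, 556]) cube([410, 39, 40]);
translate([39, 0, 806]) cube([410, 39, 40]);
translate([39, 0, 1056]) cube([410, 39, 40]);
translate([39, 0, 1306]) cube([410, 39, 40]);
translate([39, 0, 1556]) cube([410, 39, 40]);


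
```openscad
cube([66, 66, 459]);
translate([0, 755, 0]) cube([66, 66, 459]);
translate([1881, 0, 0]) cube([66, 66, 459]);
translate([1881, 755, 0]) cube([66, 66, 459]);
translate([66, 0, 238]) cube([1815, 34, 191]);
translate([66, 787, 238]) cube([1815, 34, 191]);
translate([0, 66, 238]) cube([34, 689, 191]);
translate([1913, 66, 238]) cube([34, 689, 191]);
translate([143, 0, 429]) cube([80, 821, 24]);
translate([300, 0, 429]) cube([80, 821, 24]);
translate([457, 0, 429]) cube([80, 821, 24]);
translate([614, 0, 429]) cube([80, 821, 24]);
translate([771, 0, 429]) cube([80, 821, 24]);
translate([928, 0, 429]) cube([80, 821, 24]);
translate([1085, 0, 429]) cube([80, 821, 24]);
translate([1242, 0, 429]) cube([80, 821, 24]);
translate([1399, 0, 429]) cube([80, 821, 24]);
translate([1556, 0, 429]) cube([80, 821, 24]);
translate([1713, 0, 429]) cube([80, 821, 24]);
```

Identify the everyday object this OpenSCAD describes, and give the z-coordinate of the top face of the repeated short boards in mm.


A bed frame. The slat-top height is 453 mm.

Four posts, four rails, and a row of slats — a bed frame. Slats sit on the rails at z = 238 + 191 = 429; with slat thickness 24, the top is 453 mm.


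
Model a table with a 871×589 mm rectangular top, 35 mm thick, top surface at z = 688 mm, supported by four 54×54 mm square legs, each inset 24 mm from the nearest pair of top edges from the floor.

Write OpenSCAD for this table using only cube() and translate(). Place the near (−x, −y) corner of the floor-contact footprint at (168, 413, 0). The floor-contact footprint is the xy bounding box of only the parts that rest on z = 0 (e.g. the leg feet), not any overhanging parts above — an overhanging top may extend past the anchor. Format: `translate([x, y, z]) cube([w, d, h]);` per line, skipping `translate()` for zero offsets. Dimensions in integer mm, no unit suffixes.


// leg_h = 688 - 35 = 653
translate([144, 389, 653]) cube([871, 589, 35]);
translate([168, 413, 0]) cube([54, 54, 653]);
translate([937, 413, 0]) cube([54, 54, 653]);
translate([168, 900, 0]) cube([54, 54, 653]);
translate([937, 900, 0]) cube([54, 54, 653]);


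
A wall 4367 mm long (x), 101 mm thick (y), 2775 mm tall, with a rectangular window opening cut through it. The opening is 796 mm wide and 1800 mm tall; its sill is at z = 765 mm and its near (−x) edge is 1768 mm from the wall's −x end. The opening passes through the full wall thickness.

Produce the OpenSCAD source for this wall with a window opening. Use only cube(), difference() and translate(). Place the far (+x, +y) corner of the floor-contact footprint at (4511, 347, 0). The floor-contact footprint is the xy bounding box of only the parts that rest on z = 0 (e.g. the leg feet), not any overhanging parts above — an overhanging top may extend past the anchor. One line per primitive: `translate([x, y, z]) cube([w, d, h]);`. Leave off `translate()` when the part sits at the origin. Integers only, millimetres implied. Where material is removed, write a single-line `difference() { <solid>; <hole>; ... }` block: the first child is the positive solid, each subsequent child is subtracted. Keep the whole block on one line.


difference() { translate([144, 246, 0]) cube([4367, 101, 2775]); translate([1912, 246, 765]) cube([796, 101, 1800]); }


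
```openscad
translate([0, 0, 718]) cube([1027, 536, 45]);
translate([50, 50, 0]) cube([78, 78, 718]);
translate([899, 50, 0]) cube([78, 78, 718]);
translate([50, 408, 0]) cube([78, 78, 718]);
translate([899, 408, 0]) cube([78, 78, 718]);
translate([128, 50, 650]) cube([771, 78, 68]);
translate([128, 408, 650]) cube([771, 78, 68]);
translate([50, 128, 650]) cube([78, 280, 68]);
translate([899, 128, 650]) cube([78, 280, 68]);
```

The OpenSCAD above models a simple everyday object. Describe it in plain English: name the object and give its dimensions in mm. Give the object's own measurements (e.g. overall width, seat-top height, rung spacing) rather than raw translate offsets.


A table: top 1027 mm (x) × 536 mm (y), 45 mm thick, upper face at z = 763 mm, on four 78×78 mm square legs, each inset 50 mm from the nearest pair of top edges from z = 0 to the bottom of the top. Four apron rails, 78 mm thick and 68 mm tall, run between adjacent legs with their top edges flush with the underside of the top and their outer faces flush with the legs' outer faces.


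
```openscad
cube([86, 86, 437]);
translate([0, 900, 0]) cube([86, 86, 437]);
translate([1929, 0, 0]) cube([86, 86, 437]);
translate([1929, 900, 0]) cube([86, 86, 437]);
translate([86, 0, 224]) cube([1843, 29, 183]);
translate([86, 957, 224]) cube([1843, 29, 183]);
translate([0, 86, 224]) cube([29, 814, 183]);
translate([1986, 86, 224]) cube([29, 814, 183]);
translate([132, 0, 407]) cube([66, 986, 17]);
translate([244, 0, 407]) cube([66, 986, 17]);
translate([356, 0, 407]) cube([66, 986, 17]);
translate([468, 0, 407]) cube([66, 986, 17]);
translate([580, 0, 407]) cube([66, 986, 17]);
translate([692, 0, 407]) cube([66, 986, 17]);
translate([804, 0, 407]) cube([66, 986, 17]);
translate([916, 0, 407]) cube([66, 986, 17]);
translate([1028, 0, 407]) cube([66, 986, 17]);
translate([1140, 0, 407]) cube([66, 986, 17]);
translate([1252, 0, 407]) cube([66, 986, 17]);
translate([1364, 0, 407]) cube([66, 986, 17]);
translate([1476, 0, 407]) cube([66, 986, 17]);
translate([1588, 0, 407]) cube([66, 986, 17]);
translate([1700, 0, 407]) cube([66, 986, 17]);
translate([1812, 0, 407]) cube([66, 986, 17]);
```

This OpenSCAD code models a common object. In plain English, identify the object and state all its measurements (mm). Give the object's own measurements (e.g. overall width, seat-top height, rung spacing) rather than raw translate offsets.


A bed frame 2015 mm long (x) by 986 mm wide (y). Four 86×86 mm corner posts, 437 mm tall, at the corners of the footprint. Four rails of 29 mm thickness and 183 mm height run between adjacent posts with their undersides at z = 224 mm, their outer faces flush with the outside of the frame (the two x-running rails run between the posts' inner faces; the two y-running rails run between the posts' inner faces). 16 slats, each 66 mm wide (x) and 17 mm thick, lie across the top of the two x-running rails, running the full 986 mm width of the frame in y; along x they sit between the end posts with a 46 mm gap after the −x posts and between neighbouring slats, leaving 51 mm before the +x posts.


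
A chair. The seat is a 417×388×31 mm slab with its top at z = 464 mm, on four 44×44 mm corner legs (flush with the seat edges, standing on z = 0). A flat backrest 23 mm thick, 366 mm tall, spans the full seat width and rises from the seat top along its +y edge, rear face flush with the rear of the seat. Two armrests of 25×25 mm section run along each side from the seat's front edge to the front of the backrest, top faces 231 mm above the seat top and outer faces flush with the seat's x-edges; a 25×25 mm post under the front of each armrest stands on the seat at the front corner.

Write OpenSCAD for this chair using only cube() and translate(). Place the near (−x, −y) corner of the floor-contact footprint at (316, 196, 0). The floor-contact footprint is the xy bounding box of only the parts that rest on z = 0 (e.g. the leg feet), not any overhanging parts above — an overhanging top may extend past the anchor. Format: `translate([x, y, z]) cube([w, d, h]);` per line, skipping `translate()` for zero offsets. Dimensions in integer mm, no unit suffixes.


// leg_h = 464 - 31 = 433
// arm post h = 231 - 25 = 206
translate([316, 196, 433]) cube([417, 388, 31]);
translate([316, 196, 0]) cube([44, 44, 433]);
translate([689, 196, 0]) cube([44, 44, 433]);
translate([316, 540, 0]) cube([44, 44, 433]);
translate([689, 540, 0]) cube([44, 44, 433]);
translate([316, 561, 464]) cube([417, 23, 366]);
translate([316, 196, 670]) cube([25, 365, 25]);
translate([708, 196, 670]) cube([25, 365, 25]);
translate([316, 196, 464]) cube([25, 25, 206]);
translate([708, 196, 464]) cube([25, 25, 206]);


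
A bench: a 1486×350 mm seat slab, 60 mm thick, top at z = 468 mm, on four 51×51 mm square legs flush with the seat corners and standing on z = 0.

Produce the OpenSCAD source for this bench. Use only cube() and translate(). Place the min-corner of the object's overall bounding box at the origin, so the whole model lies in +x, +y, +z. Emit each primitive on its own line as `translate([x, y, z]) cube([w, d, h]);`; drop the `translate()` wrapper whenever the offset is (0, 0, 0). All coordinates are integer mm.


translate([0, 0, 408]) cube([1486, 350, 60]);
cube([51, 51, 408]);
translate([0, 299, 0]) cube([51, 51, 408]);
translate([1435, 0, 0]) cube([51, 51, 408]);
translate([1435, 299, 0]) cube([51, 51, 408]);


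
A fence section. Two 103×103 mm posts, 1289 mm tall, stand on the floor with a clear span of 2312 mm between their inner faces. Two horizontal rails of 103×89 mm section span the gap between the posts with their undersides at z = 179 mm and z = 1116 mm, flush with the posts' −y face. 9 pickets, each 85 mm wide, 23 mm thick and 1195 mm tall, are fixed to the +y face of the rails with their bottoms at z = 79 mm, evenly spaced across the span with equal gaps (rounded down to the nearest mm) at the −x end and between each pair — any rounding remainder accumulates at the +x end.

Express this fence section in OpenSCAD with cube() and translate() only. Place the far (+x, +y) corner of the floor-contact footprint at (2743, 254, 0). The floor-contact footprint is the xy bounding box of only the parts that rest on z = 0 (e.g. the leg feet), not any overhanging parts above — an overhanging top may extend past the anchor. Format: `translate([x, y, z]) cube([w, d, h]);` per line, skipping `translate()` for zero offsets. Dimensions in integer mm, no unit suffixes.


translate([225, 151, 0]) cube([103, 103, 1289]);
translate([2640, 151, 0]) cube([103, 103, 1289]);
translate([328, 151, 179]) cube([2312, 103, 89]);
translate([328, 151, 1116]) cube([2312, 103, 89]);
translate([482, 254, 79]) cube([85, 23, 1195]);
translate([721, 254, 79]) cube([85, 23, 1195]);
translate([960, 254, 79]) cube([85, 23, 1195]);
translate([1199, 254, 79]) cube([85, 23, 1195]);
translate([1438, 254, 79]) cube([85, 23, 1195]);
translate([1677, 254, 79]) cube([85, 23, 1195]);
translate([1916, 254, 79]) cube([85, 23, 1195]);
translate([2155, 254, 79]) cube([85, 23, 1195]);
translate([2394, 254, 79]) cube([85, 23, 1195]);


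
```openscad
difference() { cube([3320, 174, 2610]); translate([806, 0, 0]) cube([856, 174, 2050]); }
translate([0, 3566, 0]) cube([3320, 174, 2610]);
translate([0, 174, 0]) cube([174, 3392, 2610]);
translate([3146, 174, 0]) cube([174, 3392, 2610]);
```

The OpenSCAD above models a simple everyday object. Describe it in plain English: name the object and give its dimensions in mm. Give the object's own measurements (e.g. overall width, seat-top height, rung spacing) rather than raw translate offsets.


A single room: four walls, each 2610 mm tall and 174 mm thick, enclosing an outside footprint 3320×3740 mm (x × y), no floor or roof. The front and back walls (−y and +y sides) run the full x-width; the side walls fit between their inner faces. A door opening 856 mm wide and 2050 mm tall is cut through the front wall from the floor up, its −x edge 806 mm from the wall's −x end.


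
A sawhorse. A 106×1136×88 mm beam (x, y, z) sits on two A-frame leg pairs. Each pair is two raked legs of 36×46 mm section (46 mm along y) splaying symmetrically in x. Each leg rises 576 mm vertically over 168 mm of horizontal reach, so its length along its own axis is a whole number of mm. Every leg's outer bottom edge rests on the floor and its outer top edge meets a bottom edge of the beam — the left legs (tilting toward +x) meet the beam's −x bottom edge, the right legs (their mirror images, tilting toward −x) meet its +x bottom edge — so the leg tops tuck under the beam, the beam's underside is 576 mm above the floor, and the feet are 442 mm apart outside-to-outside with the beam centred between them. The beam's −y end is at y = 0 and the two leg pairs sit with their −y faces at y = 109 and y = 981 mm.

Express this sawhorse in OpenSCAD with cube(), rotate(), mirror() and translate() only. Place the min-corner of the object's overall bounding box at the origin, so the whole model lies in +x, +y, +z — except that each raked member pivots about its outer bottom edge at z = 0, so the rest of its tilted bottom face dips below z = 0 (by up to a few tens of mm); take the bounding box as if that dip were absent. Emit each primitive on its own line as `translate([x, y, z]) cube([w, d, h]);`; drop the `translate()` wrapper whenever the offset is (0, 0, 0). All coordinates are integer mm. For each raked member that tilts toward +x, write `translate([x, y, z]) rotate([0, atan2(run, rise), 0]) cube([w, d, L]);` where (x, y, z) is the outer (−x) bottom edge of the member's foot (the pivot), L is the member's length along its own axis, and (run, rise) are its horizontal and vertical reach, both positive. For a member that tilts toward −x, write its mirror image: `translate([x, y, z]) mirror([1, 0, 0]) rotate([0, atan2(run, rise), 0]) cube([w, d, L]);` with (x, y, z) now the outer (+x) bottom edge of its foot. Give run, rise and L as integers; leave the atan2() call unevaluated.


translate([168, 0, 576]) cube([106, 1136, 88]);
translate([0, 109, 0]) rotate([0, atan2(168, 576), 0]) cube([36, 46, 600]);
translate([442, 109, 0]) mirror([1, 0, 0]) rotate([0, atan2(168, 576), 0]) cube([36, 46, 600]);
translate([0, 981, 0]) rotate([0, atan2(168, 576), 0]) cube([36, 46, 600]);
translate([442, 981, 0]) mirror([1, 0, 0]) rotate([0, atan2(168, 576), 0]) cube([36, 46, 600]);


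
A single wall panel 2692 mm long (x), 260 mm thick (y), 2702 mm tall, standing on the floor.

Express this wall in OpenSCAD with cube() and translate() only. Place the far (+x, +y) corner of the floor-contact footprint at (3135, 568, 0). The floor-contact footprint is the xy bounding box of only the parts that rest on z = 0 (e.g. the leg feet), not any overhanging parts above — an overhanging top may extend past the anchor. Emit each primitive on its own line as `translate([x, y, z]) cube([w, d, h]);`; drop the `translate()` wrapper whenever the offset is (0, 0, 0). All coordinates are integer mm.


translate([443, 308, 0]) cube([2692, 260, 2702]);


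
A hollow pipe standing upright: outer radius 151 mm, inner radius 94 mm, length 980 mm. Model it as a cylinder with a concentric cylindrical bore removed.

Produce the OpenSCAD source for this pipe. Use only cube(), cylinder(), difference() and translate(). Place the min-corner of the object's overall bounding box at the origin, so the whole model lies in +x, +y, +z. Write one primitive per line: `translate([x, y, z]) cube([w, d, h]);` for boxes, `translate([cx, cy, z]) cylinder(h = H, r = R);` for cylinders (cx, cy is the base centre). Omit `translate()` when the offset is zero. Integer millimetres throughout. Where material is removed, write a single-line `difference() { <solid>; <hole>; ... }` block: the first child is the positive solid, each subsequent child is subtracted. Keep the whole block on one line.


difference() { translate([151, 151, 0]) cylinder(h = 980, r = 151); translate([151, 151, 0]) cylinder(h = 980, r = 94); }


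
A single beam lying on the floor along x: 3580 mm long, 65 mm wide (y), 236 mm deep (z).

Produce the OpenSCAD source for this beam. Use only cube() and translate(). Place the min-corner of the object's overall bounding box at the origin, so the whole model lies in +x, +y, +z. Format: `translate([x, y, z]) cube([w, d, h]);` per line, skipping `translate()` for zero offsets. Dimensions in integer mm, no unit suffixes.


cube([3580, 65, 236]);


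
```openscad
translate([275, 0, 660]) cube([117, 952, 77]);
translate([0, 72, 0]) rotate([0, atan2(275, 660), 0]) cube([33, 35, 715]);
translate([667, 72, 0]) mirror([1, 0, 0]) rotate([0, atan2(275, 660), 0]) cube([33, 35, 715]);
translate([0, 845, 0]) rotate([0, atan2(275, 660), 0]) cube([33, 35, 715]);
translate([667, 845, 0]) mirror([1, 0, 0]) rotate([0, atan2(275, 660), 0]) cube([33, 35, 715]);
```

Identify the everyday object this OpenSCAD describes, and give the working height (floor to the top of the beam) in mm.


A sawhorse. The overall height is 737 mm.

A beam across two mirrored pairs of raked legs — a sawhorse. The beam's underside is at z = 660 (matching the legs' vertical rise in atan2(275, 660)) and the beam is 77 mm tall, so its top is at 660 + 77 = 737 mm. The raked legs top out at the beam's underside, so that is the highest point.


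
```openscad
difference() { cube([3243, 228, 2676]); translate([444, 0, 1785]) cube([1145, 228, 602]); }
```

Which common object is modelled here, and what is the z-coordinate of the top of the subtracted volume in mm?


A wall with a window opening. The window head height is 2387 mm.

A wall with a rectangular opening subtracted — a window. Sill at z = 1785, opening 602 mm tall, so the head is at 1785 + 602 = 2387 mm.


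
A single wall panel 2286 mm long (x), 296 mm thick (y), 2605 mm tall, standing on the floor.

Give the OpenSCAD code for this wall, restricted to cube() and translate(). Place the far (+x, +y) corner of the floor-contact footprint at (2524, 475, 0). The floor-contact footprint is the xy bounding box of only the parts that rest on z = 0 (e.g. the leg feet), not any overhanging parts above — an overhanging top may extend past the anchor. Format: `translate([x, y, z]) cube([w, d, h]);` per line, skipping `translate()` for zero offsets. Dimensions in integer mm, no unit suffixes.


translate([238, 179, 0]) cube([2286, 296, 2605]);


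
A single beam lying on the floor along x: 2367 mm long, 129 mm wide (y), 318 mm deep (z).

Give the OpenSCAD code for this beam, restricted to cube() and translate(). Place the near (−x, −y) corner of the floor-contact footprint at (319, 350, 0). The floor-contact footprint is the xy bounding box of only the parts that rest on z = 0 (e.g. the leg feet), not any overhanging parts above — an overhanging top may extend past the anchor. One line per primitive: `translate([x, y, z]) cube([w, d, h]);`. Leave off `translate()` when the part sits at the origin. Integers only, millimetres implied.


translate([319, 350, 0]) cube([2367, 129, 318]);


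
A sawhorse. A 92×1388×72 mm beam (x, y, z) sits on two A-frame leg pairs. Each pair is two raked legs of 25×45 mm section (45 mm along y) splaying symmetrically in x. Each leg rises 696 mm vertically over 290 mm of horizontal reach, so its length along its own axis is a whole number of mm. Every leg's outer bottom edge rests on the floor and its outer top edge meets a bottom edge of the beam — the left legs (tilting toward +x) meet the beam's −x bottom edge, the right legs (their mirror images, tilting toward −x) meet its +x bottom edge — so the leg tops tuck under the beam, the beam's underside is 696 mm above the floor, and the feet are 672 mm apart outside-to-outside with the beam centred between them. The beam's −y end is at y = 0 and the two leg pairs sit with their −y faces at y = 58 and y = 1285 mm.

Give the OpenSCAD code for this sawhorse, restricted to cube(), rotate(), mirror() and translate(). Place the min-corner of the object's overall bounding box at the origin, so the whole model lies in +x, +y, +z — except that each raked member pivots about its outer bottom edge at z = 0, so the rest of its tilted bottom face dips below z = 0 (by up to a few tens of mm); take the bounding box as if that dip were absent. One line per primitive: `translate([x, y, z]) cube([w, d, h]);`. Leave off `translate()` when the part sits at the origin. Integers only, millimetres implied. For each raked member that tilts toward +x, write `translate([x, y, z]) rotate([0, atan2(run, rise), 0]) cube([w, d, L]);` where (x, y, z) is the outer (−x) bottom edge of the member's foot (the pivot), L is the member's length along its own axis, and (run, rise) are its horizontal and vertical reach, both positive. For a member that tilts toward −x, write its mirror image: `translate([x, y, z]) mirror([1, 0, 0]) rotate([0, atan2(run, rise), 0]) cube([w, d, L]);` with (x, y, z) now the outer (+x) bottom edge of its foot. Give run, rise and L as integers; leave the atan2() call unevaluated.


translate([290, 0, 696]) cube([92, 1388, 72]);
translate([0, 58, 0]) rotate([0, atan2(290, 696), 0]) cube([25, 45, 754]);
translate([672, 58, 0]) mirror([1, 0, 0]) rotate([0, atan2(290, 696), 0]) cube([25, 45, 754]);
translate([0, 1285, 0]) rotate([0, atan2(290, 696), 0]) cube([25, 45, 754]);
translate([672, 1285, 0]) mirror([1, 0, 0]) rotate([0, atan2(290, 696), 0]) cube([25, 45, 754]);
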